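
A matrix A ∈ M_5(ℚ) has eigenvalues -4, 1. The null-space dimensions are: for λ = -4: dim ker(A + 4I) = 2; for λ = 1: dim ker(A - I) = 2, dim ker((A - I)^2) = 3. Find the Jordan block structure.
Jordan blocks: (-4, 1), (-4, 1), (1, 2), (1, 1)

λ = -4: successive nullity increments [2] count blocks of size ≥ k; block sizes are [1, 1].
λ = 1: successive nullity increments [2, 1] count blocks of size ≥ k; block sizes are [2, 1].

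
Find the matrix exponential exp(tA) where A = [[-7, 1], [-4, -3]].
A has Jordan form J = [[-5, 1], [0, -5]] with A = PJP^{-1}, so e^{tA} = P e^{tJ} P^{-1}.

For a Jordan block J_k(λ), e^{tJ_k(λ)} = e^{λt} · (I + tN + t^2 N^2/2! + ... + t^{k-1} N^{k-1}/(k-1)!) where N is the nilpotent superdiagonal part.

Assembling the blocks and conjugating back gives the entries of e^{tA} as shown above.

e^{tA} = [[(1 - 2*t)*e^{-5*t}, t*e^{-5*t}], [-4*t*e^{-5*t}, (2*t + 1)*e^{-5*t}]]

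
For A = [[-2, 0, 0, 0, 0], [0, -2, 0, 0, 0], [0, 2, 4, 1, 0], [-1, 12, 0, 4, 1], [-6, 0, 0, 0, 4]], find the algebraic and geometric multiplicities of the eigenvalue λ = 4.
The characteristic polynomial is (x - 4)^3(x + 2)^2, so the factor x - 4 appears with exponent 3: the algebraic multiplicity is 3.

rank(A - 4I) = 4, so the eigenspace has dimension 5 - 4 = 1: the geometric multiplicity is 1.

Since 1 < 3, A is not diagonalizable.

algebraic multiplicity 3, geometric multiplicity 1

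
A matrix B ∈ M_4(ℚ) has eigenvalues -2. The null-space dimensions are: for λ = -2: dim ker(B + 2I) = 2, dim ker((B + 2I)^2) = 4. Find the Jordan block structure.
λ = -2: successive nullity increments [2, 2] count blocks of size ≥ k; block sizes are [2, 2].

Jordan blocks: (-2, 2), (-2, 2)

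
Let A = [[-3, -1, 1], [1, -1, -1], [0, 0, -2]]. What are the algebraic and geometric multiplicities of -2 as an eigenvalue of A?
The characteristic polynomial is (x + 2)^3, so the factor x + 2 appears with exponent 3: the algebraic multiplicity is 3.

rank(A + 2I) = 1, so the eigenspace has dimension 3 - 1 = 2: the geometric multiplicity is 2.

Since 2 < 3, A is not diagonalizable.

algebraic multiplicity 3, geometric multiplicity 2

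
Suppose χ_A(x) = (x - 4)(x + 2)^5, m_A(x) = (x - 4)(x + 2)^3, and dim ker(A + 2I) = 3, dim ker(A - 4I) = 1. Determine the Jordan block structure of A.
λ = -2: algebraic multiplicity 5 (exponent in χ_A), largest block size 3 (exponent in m_A), 3 blocks (geometric multiplicity). These force block sizes [3, 1, 1].
λ = 4: algebraic multiplicity 1 (exponent in χ_A), largest block size 1 (exponent in m_A), 1 block (geometric multiplicity). This forces block sizes [1].

Jordan blocks: (-2, 3), (-2, 1), (-2, 1), (4, 1)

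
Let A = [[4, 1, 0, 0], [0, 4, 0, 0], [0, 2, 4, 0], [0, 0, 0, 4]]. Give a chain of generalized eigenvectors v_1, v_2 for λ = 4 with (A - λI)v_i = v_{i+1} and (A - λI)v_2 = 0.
We seek v_1 ∈ ker((A - 4I)^2) \ ker(A - 4I), then set v_{i+1} = (A - 4I) v_i.

One such chain is v_1 = [[0, 1, 0, -1]]^T, v_2 = [[1, 0, 2, 0]]^T. Check: (A - 4I) v_2 = [[0, 0, 0, 0]]^T = 0.

v_1 = [[0, 1, 0, -1]]^T, v_2 = [[1, 0, 2, 0]]^T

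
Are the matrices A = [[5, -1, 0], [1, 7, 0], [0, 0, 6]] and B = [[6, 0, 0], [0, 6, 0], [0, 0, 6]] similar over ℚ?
Both have characteristic polynomial (x - 6)^3, but the minimal polynomial of A is (x - 6)^2 while the minimal polynomial of B is x - 6. The minimal polynomial is a similarity invariant, so A and B are not similar.

No.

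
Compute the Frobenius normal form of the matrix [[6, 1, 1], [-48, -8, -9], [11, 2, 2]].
The invariant factors of A (the non-unit diagonal entries of the Smith normal form of xI - A over ℚ[x]) are x^3 + 3x - 1, each dividing the next. The characteristic polynomial is their product, x^3 + 3x - 1.

The rational canonical form is the block-diagonal matrix of companion matrices C(f_i):
R = [[0, 0, 1], [1, 0, -3], [0, 1, 0]].

Note the characteristic polynomial does not split into linear factors over ℚ, so A has no Jordan form over ℚ; the rational canonical form exists over any field.

R = [[0, 0, 1], [1, 0, -3], [0, 1, 0]]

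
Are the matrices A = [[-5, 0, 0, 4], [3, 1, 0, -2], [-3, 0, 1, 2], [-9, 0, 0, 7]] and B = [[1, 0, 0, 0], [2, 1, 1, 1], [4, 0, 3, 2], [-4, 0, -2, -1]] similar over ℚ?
Two matrices over a field are similar if and only if they have the same invariant factors.

Both A and B have characteristic polynomial (x - 1)^4 and minimal polynomial (x - 1)^2. Computing further, both have invariant factors x - 1, x - 1, (x - 1)^2. Hence A and B are similar.

Yes.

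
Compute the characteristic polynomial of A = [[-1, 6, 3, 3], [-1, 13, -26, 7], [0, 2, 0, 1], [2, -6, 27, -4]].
χ_A(x) = (x - 5)^2(x + 1)^2

xI - A = [[x + 1, -6, -3, -3], [1, x - 13, 26, -7], [0, -2, x, -1], [-2, 6, -27, x + 4]].

Expanding det(xI - A) along the first row:
det(xI - A) = + (x + 1)·det([[x - 13, 26, -7], [-2, x, -1], [6, -27, x + 4]]) - (-6)·det([[1, 26, -7], [0, x, -1], [-2, -27, x + 4]]) + (-3)·det([[1, x - 13, -7], [0, -2, -1], [-2, 6, x + 4]]) - (-3)·det([[1, x - 13, 26], [0, -2, x], [-2, 6, -27]]).

Evaluating gives χ_A(x) = x^4 - 8x^3 + 6x^2 + 40x + 25 = (x - 5)^2(x + 1)^2.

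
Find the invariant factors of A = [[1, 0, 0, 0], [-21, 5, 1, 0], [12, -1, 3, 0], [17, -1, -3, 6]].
The Jordan structure of A has elementary divisors (x - 1), (x - 4)^2, (x - 6). Arranging the block sizes at each eigenvalue in decreasing order and taking row products gives the invariant factors.

Invariant factors (smallest first, each dividing the next): (x - 6)(x - 4)^2(x - 1).

Check: the last factor (x - 6)(x - 4)^2(x - 1) is the minimal polynomial, and the product (x - 6)(x - 4)^2(x - 1) is the characteristic polynomial.

(x - 6)(x - 4)^2(x - 1)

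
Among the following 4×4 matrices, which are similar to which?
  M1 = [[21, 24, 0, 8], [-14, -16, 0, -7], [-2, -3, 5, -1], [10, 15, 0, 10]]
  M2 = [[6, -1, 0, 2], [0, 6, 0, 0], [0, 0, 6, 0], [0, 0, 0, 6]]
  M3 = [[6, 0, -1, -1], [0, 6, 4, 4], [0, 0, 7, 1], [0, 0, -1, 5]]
2 classes: {M1}, {M2, M3}

Characteristic polynomials: χ_{M1} = (x - 5)^4, χ_{M2} = (x - 6)^4, χ_{M3} = (x - 6)^4.

{M1}: invariant factors x - 5, x - 5, (x - 5)^2.

{M2, M3}: invariant factors x - 6, x - 6, (x - 6)^2.

Matrices are similar if and only if their invariant-factor lists agree; the partition into similarity classes is {M1}, {M2, M3}.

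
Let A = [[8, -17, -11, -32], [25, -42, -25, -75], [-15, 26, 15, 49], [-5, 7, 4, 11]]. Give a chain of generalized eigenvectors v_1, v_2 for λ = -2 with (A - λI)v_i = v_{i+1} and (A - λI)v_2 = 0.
v_1 = [[0, -1, 2, 0]]^T, v_2 = [[-5, -10, 8, 1]]^T

We seek v_1 ∈ ker((A + 2I)^2) \ ker(A + 2I), then set v_{i+1} = (A + 2I) v_i.

One such chain is v_1 = [[0, -1, 2, 0]]^T, v_2 = [[-5, -10, 8, 1]]^T. Check: (A + 2I) v_2 = [[0, 0, 0, 0]]^T = 0.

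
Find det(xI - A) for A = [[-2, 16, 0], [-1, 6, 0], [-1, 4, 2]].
xI - A = [[x + 2, -16, 0], [1, x - 6, 0], [1, -4, x - 2]].

Expanding det(xI - A) along the first row:
det(xI - A) = + (x + 2)·det([[x - 6, 0], [-4, x - 2]]) - (-16)·det([[1, 0], [1, x - 2]]) + (0)·det([[1, x - 6], [1, -4]]).

Evaluating gives χ_A(x) = x^3 - 6x^2 + 12x - 8 = (x - 2)^3.

χ_A(x) = (x - 2)^3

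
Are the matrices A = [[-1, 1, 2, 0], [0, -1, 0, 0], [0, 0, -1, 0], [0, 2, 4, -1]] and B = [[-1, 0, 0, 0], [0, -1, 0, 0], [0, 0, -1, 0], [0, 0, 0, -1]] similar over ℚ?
No.

Both have characteristic polynomial (x + 1)^4, but the minimal polynomial of A is (x + 1)^2 while the minimal polynomial of B is x + 1. The minimal polynomial is a similarity invariant, so A and B are not similar.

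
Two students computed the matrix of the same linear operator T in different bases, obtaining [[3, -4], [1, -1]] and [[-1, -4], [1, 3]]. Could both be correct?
Two matrices over a field are similar if and only if they have the same invariant factors.

Both A and B have characteristic polynomial (x - 1)^2 and minimal polynomial (x - 1)^2. Computing further, both have invariant factors (x - 1)^2. Hence A and B are similar.

Yes.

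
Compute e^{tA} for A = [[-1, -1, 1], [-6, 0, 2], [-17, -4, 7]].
A has Jordan form J = [[2, 1, 0], [0, 2, 1], [0, 0, 2]] with A = PJP^{-1}, so e^{tA} = P e^{tJ} P^{-1}.

For a Jordan block J_k(λ), e^{tJ_k(λ)} = e^{λt} · (I + tN + t^2 N^2/2! + ... + t^{k-1} N^{k-1}/(k-1)!) where N is the nilpotent superdiagonal part.

Assembling the blocks and conjugating back gives the entries of e^{tA} as shown above.

e^{tA} = [[(-t^2 - 3*t + 1)*e^{2*t}, t*(t - 2)*e^{2*t}/2, t*e^{2*t}], [2*t*(-t - 3)*e^{2*t}, (t^2 - 2*t + 1)*e^{2*t}, 2*t*e^{2*t}], [t*(-5*t - 17)*e^{2*t}, t*(5*t - 8)*e^{2*t}/2, (5*t + 1)*e^{2*t}]]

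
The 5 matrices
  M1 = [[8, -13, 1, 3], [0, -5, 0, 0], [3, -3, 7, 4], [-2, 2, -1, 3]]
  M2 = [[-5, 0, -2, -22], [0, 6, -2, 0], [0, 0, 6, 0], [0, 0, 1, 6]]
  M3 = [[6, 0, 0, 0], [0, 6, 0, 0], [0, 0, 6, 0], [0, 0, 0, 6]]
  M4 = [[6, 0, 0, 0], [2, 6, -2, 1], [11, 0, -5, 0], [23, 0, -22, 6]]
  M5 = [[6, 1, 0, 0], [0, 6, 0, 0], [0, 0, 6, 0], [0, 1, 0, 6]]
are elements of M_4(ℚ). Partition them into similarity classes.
4 classes: {M1, M4}, {M2}, {M3}, {M5}

Characteristic polynomials: χ_{M1} = (x - 6)^3(x + 5), χ_{M2} = (x - 6)^3(x + 5), χ_{M3} = (x - 6)^4, χ_{M4} = (x - 6)^3(x + 5), χ_{M5} = (x - 6)^4.

{M1, M4}: invariant factors (x - 6)^3(x + 5).

{M2}: invariant factors x - 6, (x - 6)^2(x + 5).

{M3}: invariant factors x - 6, x - 6, x - 6, x - 6.

{M5}: invariant factors x - 6, x - 6, (x - 6)^2.

Matrices are similar if and only if their invariant-factor lists agree; the partition into similarity classes is {M1, M4}, {M2}, {M3}, {M5}.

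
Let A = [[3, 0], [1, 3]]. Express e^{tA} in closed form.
e^{tA} = [[e^{3*t}, 0], [t*e^{3*t}, e^{3*t}]]

A has Jordan form J = [[3, 1], [0, 3]] with A = PJP^{-1}, so e^{tA} = P e^{tJ} P^{-1}.

For a Jordan block J_k(λ), e^{tJ_k(λ)} = e^{λt} · (I + tN + t^2 N^2/2! + ... + t^{k-1} N^{k-1}/(k-1)!) where N is the nilpotent superdiagonal part.

Assembling the blocks and conjugating back gives the entries of e^{tA} as shown above.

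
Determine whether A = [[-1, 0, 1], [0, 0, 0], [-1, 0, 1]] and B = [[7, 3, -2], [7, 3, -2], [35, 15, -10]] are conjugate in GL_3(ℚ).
Two matrices over a field are similar if and only if they have the same invariant factors.

Both A and B have characteristic polynomial x^3 and minimal polynomial x^2. Computing further, both have invariant factors x, x^2. Hence A and B are similar.

Yes.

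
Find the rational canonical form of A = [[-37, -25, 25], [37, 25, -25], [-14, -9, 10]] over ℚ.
The invariant factors of A (the non-unit diagonal entries of the Smith normal form of xI - A over ℚ[x]) are x(x^2 + 2x + 5), each dividing the next. The characteristic polynomial is their product, x(x^2 + 2x + 5).

The rational canonical form is the block-diagonal matrix of companion matrices C(f_i):
R = [[0, 0, 0], [1, 0, -5], [0, 1, -2]].

Note the characteristic polynomial does not split into linear factors over ℚ, so A has no Jordan form over ℚ; the rational canonical form exists over any field.

R = [[0, 0, 0], [1, 0, -5], [0, 1, -2]]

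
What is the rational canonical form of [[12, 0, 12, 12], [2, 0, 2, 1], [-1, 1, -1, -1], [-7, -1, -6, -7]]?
The invariant factors of A (the non-unit diagonal entries of the Smith normal form of xI - A over ℚ[x]) are (x - 4)(x^3 + 3), each dividing the next. The characteristic polynomial is their product, (x - 4)(x^3 + 3).

The rational canonical form is the block-diagonal matrix of companion matrices C(f_i):
R = [[0, 0, 0, 12], [1, 0, 0, -3], [0, 1, 0, 0], [0, 0, 1, 4]].

Note the characteristic polynomial does not split into linear factors over ℚ, so A has no Jordan form over ℚ; the rational canonical form exists over any field.

R = [[0, 0, 0, 12], [1, 0, 0, -3], [0, 1, 0, 0], [0, 0, 1, 4]]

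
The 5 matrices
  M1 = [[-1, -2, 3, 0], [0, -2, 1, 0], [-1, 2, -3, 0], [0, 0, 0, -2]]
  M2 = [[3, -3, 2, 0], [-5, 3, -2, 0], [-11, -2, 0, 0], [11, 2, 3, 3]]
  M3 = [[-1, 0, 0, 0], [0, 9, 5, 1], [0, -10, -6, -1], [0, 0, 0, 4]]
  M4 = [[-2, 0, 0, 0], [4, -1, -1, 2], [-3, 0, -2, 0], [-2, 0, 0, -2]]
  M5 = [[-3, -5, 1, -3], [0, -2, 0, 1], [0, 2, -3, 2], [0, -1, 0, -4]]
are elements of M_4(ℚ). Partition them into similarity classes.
Characteristic polynomials: χ_{M1} = (x + 2)^4, χ_{M2} = (x - 3)(x - 2)^3, χ_{M3} = (x - 4)^2(x + 1)^2, χ_{M4} = (x + 1)(x + 2)^3, χ_{M5} = (x + 3)^4.

{M1}: invariant factors x + 2, (x + 2)^3.

{M2}: invariant factors (x - 3)(x - 2)^3.

{M3}: invariant factors x + 1, (x - 4)^2(x + 1).

{M4}: invariant factors x + 2, (x + 1)(x + 2)^2.

{M5}: invariant factors (x + 3)^2, (x + 3)^2.

Matrices are similar if and only if their invariant-factor lists agree; the partition into similarity classes is {M1}, {M2}, {M3}, {M4}, {M5}.

5 classes: {M1}, {M2}, {M3}, {M4}, {M5}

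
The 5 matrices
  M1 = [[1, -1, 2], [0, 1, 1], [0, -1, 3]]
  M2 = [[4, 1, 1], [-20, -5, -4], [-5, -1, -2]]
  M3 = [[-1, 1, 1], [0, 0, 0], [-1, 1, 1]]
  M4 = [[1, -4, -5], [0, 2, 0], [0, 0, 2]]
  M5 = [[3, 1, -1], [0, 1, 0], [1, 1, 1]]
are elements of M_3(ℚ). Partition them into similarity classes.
Characteristic polynomials: χ_{M1} = (x - 2)^2(x - 1), χ_{M2} = (x + 1)^3, χ_{M3} = x^3, χ_{M4} = (x - 2)^2(x - 1), χ_{M5} = (x - 2)^2(x - 1).

{M1, M5}: invariant factors (x - 2)^2(x - 1).

{M2}: invariant factors x + 1, (x + 1)^2.

{M3}: invariant factors x, x^2.

{M4}: invariant factors x - 2, (x - 2)(x - 1).

Matrices are similar if and only if their invariant-factor lists agree; the partition into similarity classes is {M1, M5}, {M2}, {M3}, {M4}.

4 classes: {M1, M5}, {M2}, {M3}, {M4}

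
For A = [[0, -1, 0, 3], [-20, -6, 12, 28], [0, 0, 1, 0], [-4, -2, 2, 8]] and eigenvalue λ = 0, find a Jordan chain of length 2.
We seek v_1 ∈ ker(A^2) \ ker(A), then set v_{i+1} = A v_i.

One such chain is v_1 = [[0, 1, 0, 0]]^T, v_2 = [[-1, -6, 0, -2]]^T. Check: A v_2 = [[0, 0, 0, 0]]^T = 0.

v_1 = [[0, 1, 0, 0]]^T, v_2 = [[-1, -6, 0, -2]]^T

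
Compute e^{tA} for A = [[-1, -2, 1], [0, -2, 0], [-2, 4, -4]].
A has Jordan form J = [[-3, 0, 0], [0, -2, 0], [0, 0, -2]] with A = PJP^{-1}, so e^{tA} = P e^{tJ} P^{-1}.

For a Jordan block J_k(λ), e^{tJ_k(λ)} = e^{λt} · (I + tN + t^2 N^2/2! + ... + t^{k-1} N^{k-1}/(k-1)!) where N is the nilpotent superdiagonal part.

Assembling the blocks and conjugating back gives the entries of e^{tA} as shown above.

e^{tA} = [[(2*e^{t} - 1)*e^{-3*t}, 2*(1 - e^{t})*e^{-3*t}, (e^{t} - 1)*e^{-3*t}], [0, e^{-2*t}, 0], [2*(1 - e^{t})*e^{-3*t}, (4*e^{t} - 4)*e^{-3*t}, (2 - e^{t})*e^{-3*t}]]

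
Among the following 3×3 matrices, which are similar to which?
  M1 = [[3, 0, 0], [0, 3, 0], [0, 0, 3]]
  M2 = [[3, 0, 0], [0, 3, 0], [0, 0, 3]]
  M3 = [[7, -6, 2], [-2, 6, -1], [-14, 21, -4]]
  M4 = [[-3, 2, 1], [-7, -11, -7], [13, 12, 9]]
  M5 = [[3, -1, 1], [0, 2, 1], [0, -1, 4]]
3 classes: {M1, M2}, {M3, M5}, {M4}

Characteristic polynomials: χ_{M1} = (x - 3)^3, χ_{M2} = (x - 3)^3, χ_{M3} = (x - 3)^3, χ_{M4} = (x - 3)(x + 4)^2, χ_{M5} = (x - 3)^3.

{M1, M2}: invariant factors x - 3, x - 3, x - 3.

{M3, M5}: invariant factors x - 3, (x - 3)^2.

{M4}: invariant factors (x - 3)(x + 4)^2.

Matrices are similar if and only if their invariant-factor lists agree; the partition into similarity classes is {M1, M2}, {M3, M5}, {M4}.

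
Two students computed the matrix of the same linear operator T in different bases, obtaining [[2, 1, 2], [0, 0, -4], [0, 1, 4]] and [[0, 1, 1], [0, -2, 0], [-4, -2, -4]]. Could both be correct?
No.

trace(A) = 6 but trace(B) = -6. The trace is a similarity invariant, so A and B are not similar.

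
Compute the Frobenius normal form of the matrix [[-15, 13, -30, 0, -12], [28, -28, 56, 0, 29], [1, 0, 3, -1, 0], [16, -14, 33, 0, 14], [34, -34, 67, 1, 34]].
R = [[0, 0, 0, 0, -27], [1, 0, 0, 0, -27], [0, 1, 0, 0, -9], [0, 0, 1, 0, -10], [0, 0, 0, 1, -6]]

The invariant factors of A (the non-unit diagonal entries of the Smith normal form of xI - A over ℚ[x]) are (x + 3)^2(x^3 + x + 3), each dividing the next. The characteristic polynomial is their product, (x + 3)^2(x^3 + x + 3).

The rational canonical form is the block-diagonal matrix of companion matrices C(f_i):
R = [[0, 0, 0, 0, -27], [1, 0, 0, 0, -27], [0, 1, 0, 0, -9], [0, 0, 1, 0, -10], [0, 0, 0, 1, -6]].

Note the characteristic polynomial does not split into linear factors over ℚ, so A has no Jordan form over ℚ; the rational canonical form exists over any field.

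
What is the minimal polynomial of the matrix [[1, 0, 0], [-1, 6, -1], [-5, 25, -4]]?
The characteristic polynomial factors as (x - 1)^3. The minimal polynomial is ∏(x - λ)^{k_λ} where k_λ is the size of the largest Jordan block at λ.

For λ = 1: rank(A - I) = 1, and the largest Jordan block has size 2 (the smallest k with rank((A - I)^k) = rank((A - I)^(k+1))).

So m_A(x) = (x - 1)^2.

m_A(x) = (x - 1)^2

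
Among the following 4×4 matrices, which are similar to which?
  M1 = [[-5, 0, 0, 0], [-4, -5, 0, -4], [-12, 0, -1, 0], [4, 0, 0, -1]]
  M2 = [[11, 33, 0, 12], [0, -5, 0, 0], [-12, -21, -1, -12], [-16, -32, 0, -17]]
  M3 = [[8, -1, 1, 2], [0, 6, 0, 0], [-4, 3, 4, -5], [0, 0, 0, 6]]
Characteristic polynomials: χ_{M1} = (x + 1)^2(x + 5)^2, χ_{M2} = (x + 1)^2(x + 5)^2, χ_{M3} = (x - 6)^4.

{M1}: invariant factors (x + 1)(x + 5), (x + 1)(x + 5).

{M2}: invariant factors x + 1, (x + 1)(x + 5)^2.

{M3}: invariant factors x - 6, (x - 6)^3.

Matrices are similar if and only if their invariant-factor lists agree; the partition into similarity classes is {M1}, {M2}, {M3}.

3 classes: {M1}, {M2}, {M3}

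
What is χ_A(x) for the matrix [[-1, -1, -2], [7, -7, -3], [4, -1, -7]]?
χ_A(x) = (x + 5)^3

xI - A = [[x + 1, 1, 2], [-7, x + 7, 3], [-4, 1, x + 7]].

Expanding det(xI - A) along the first row:
det(xI - A) = + (x + 1)·det([[x + 7, 3], [1, x + 7]]) - (1)·det([[-7, 3], [-4, x + 7]]) + (2)·det([[-7, x + 7], [-4, 1]]).

Evaluating gives χ_A(x) = x^3 + 15x^2 + 75x + 125 = (x + 5)^3.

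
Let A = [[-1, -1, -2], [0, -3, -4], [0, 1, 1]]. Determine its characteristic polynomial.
χ_A(x) = (x + 1)^3

xI - A = [[x + 1, 1, 2], [0, x + 3, 4], [0, -1, x - 1]].

Expanding det(xI - A) along the first row:
det(xI - A) = + (x + 1)·det([[x + 3, 4], [-1, x - 1]]) - (1)·det([[0, 4], [0, x - 1]]) + (2)·det([[0, x + 3], [0, -1]]).

Evaluating gives χ_A(x) = x^3 + 3x^2 + 3x + 1 = (x + 1)^3.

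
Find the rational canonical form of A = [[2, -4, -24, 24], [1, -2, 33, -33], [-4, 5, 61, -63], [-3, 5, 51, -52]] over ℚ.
R = [[0, 0, 0, 90], [1, 0, 0, -33], [0, 1, 0, -17], [0, 0, 1, 9]]

The invariant factors of A (the non-unit diagonal entries of the Smith normal form of xI - A over ℚ[x]) are (x - 5)(x - 3)^2(x + 2), each dividing the next. The characteristic polynomial is their product, (x - 5)(x - 3)^2(x + 2).

The rational canonical form is the block-diagonal matrix of companion matrices C(f_i):
R = [[0, 0, 0, 90], [1, 0, 0, -33], [0, 1, 0, -17], [0, 0, 1, 9]].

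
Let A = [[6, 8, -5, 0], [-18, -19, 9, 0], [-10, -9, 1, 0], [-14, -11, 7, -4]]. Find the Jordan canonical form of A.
The characteristic polynomial is det(xI - A) = (x + 4)^4, so the eigenvalues are -4 (algebraic multiplicity 4).

For λ = -4: rank(A + 4I) = 2, rank((A + 4I)^2) = 1, rank((A + 4I)^3) = 0. The eigenspace has dimension 4 - 2 = 2, so there are 2 Jordan blocks; the rank sequence gives block sizes [3, 1].

Assembling the blocks gives the Jordan form J above.

J = [[-4, 1, 0, 0], [0, -4, 1, 0], [0, 0, -4, 0], [0, 0, 0, -4]]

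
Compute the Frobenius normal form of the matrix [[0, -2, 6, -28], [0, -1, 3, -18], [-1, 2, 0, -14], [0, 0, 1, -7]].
R = [[-1, 0, 0, 0], [0, 0, 0, -8], [0, 1, 0, -14], [0, 0, 1, -7]]

The invariant factors of A (the non-unit diagonal entries of the Smith normal form of xI - A over ℚ[x]) are x + 1, (x + 1)(x + 2)(x + 4), each dividing the next. The characteristic polynomial is their product, (x + 1)^2(x + 2)(x + 4).

The rational canonical form is the block-diagonal matrix of companion matrices C(f_i):
R = [[-1, 0, 0, 0], [0, 0, 0, -8], [0, 1, 0, -14], [0, 0, 1, -7]].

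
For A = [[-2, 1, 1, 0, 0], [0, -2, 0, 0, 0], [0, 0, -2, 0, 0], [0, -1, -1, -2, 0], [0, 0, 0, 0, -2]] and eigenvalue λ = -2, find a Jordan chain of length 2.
v_1 = [[0, 1, 0, 1, 0]]^T, v_2 = [[1, 0, 0, -1, 0]]^T

We seek v_1 ∈ ker((A + 2I)^2) \ ker(A + 2I), then set v_{i+1} = (A + 2I) v_i.

One such chain is v_1 = [[0, 1, 0, 1, 0]]^T, v_2 = [[1, 0, 0, -1, 0]]^T. Check: (A + 2I) v_2 = [[0, 0, 0, 0, 0]]^T = 0.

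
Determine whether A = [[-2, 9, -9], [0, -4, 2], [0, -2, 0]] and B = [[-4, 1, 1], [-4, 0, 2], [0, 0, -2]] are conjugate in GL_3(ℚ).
Two matrices over a field are similar if and only if they have the same invariant factors.

Both A and B have characteristic polynomial (x + 2)^3 and minimal polynomial (x + 2)^2. Computing further, both have invariant factors x + 2, (x + 2)^2. Hence A and B are similar.

Yes.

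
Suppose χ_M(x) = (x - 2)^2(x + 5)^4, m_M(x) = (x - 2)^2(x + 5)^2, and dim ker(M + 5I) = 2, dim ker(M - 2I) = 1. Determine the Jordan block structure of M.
λ = -5: algebraic multiplicity 4 (exponent in χ_M), largest block size 2 (exponent in m_M), 2 blocks (geometric multiplicity). These force block sizes [2, 2].
λ = 2: algebraic multiplicity 2 (exponent in χ_M), largest block size 2 (exponent in m_M), 1 block (geometric multiplicity). This forces block sizes [2].

Jordan blocks: (-5, 2), (-5, 2), (2, 2)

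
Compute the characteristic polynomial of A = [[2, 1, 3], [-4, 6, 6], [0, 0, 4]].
xI - A = [[x - 2, -1, -3], [4, x - 6, -6], [0, 0, x - 4]].

Expanding det(xI - A) along the first row:
det(xI - A) = + (x - 2)·det([[x - 6, -6], [0, x - 4]]) - (-1)·det([[4, -6], [0, x - 4]]) + (-3)·det([[4, x - 6], [0, 0]]).

Evaluating gives χ_A(x) = x^3 - 12x^2 + 48x - 64 = (x - 4)^3.

χ_A(x) = (x - 4)^3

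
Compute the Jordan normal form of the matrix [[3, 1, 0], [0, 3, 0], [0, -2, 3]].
J = [[3, 1, 0], [0, 3, 0], [0, 0, 3]]

The characteristic polynomial is det(xI - A) = (x - 3)^3, so the eigenvalues are 3 (algebraic multiplicity 3).

For λ = 3: rank(A - 3I) = 1, rank((A - 3I)^2) = 0. The eigenspace has dimension 3 - 1 = 2, so there are 2 Jordan blocks; the rank sequence gives block sizes [2, 1].

Assembling the blocks gives the Jordan form J above.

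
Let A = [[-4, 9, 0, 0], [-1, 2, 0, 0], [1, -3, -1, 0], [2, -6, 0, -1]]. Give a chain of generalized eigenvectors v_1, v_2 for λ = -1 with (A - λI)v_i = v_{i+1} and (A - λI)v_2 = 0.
v_1 = [[2, 1, 1, 5]]^T, v_2 = [[3, 1, -1, -2]]^T

We seek v_1 ∈ ker((A + I)^2) \ ker(A + I), then set v_{i+1} = (A + I) v_i.

One such chain is v_1 = [[2, 1, 1, 5]]^T, v_2 = [[3, 1, -1, -2]]^T. Check: (A + I) v_2 = [[0, 0, 0, 0]]^T = 0.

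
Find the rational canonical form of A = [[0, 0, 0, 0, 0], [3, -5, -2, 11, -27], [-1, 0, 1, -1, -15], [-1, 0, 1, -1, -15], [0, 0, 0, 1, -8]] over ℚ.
R = [[0, 0, 0, 0, 0], [1, -5, 0, 0, 0], [0, 0, 0, 0, 0], [0, 0, 1, 0, -15], [0, 0, 0, 1, -8]]

The invariant factors of A (the non-unit diagonal entries of the Smith normal form of xI - A over ℚ[x]) are x(x + 5), x(x + 3)(x + 5), each dividing the next. The characteristic polynomial is their product, x^2(x + 3)(x + 5)^2.

The rational canonical form is the block-diagonal matrix of companion matrices C(f_i):
R = [[0, 0, 0, 0, 0], [1, -5, 0, 0, 0], [0, 0, 0, 0, 0], [0, 0, 1, 0, -15], [0, 0, 0, 1, -8]].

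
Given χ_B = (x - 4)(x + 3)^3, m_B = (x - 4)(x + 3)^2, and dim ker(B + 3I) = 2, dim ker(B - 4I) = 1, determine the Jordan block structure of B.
Jordan blocks: (-3, 2), (-3, 1), (4, 1)

λ = -3: algebraic multiplicity 3 (exponent in χ_B), largest block size 2 (exponent in m_B), 2 blocks (geometric multiplicity). These force block sizes [2, 1].
λ = 4: algebraic multiplicity 1 (exponent in χ_B), largest block size 1 (exponent in m_B), 1 block (geometric multiplicity). This forces block sizes [1].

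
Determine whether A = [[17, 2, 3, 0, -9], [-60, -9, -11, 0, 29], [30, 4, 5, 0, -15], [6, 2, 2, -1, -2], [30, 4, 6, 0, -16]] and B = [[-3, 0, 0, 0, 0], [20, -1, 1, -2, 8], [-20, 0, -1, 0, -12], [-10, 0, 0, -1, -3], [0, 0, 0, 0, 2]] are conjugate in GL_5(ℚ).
Yes.

Two matrices over a field are similar if and only if they have the same invariant factors.

Both A and B have characteristic polynomial (x - 2)(x + 1)^3(x + 3) and minimal polynomial (x - 2)(x + 1)^2(x + 3). Computing further, both have invariant factors x + 1, (x - 2)(x + 1)^2(x + 3). Hence A and B are similar.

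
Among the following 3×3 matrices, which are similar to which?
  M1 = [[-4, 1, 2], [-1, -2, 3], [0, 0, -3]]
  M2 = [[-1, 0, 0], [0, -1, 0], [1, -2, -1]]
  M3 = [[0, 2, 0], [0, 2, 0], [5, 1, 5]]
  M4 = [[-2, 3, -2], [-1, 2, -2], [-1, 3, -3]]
3 classes: {M1}, {M2, M4}, {M3}

Characteristic polynomials: χ_{M1} = (x + 3)^3, χ_{M2} = (x + 1)^3, χ_{M3} = x(x - 5)(x - 2), χ_{M4} = (x + 1)^3.

{M1}: invariant factors (x + 3)^3.

{M2, M4}: invariant factors x + 1, (x + 1)^2.

{M3}: invariant factors x(x - 5)(x - 2).

Matrices are similar if and only if their invariant-factor lists agree; the partition into similarity classes is {M1}, {M2, M4}, {M3}.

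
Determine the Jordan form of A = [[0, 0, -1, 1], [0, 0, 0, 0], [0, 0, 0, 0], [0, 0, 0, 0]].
The characteristic polynomial is det(xI - A) = x^4, so the eigenvalues are 0 (algebraic multiplicity 4).

For λ = 0: rank(A) = 1, rank(A^2) = 0. The eigenspace has dimension 4 - 1 = 3, so there are 3 Jordan blocks; the rank sequence gives block sizes [2, 1, 1].

Assembling the blocks gives the Jordan form J above.

J = [[0, 1, 0, 0], [0, 0, 0, 0], [0, 0, 0, 0], [0, 0, 0, 0]]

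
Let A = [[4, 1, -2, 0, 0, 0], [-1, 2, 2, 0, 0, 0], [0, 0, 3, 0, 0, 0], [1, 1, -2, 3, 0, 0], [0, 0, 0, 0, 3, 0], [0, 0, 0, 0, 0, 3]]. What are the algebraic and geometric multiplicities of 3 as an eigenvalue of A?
The characteristic polynomial is (x - 3)^6, so the factor x - 3 appears with exponent 6: the algebraic multiplicity is 6.

rank(A - 3I) = 1, so the eigenspace has dimension 6 - 1 = 5: the geometric multiplicity is 5.

Since 5 < 6, A is not diagonalizable.

algebraic multiplicity 6, geometric multiplicity 5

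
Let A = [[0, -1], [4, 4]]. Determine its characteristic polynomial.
xI - A = [[x, 1], [-4, x - 4]].

Expanding det(xI - A) along the first row:
det(xI - A) = + (x)·det([[x - 4]]) - (1)·det([[-4]]).

Evaluating gives χ_A(x) = x^2 - 4x + 4 = (x - 2)^2.

χ_A(x) = (x - 2)^2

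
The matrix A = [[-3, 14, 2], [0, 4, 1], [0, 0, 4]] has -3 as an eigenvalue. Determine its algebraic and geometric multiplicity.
algebraic multiplicity 1, geometric multiplicity 1

The characteristic polynomial is (x - 4)^2(x + 3), so the factor x + 3 appears with exponent 1: the algebraic multiplicity is 1.

rank(A + 3I) = 2, so the eigenspace has dimension 3 - 2 = 1: the geometric multiplicity is 1.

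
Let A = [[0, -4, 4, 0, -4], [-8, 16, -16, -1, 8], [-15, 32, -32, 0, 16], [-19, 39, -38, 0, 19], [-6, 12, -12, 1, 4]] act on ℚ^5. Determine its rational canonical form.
R = [[0, -4, 0, 0, 0], [1, -4, 0, 0, 0], [0, 0, 0, 0, -16], [0, 0, 1, 0, -20], [0, 0, 0, 1, -8]]

The invariant factors of A (the non-unit diagonal entries of the Smith normal form of xI - A over ℚ[x]) are (x + 2)^2, (x + 2)^2(x + 4), each dividing the next. The characteristic polynomial is their product, (x + 2)^4(x + 4).

The rational canonical form is the block-diagonal matrix of companion matrices C(f_i):
R = [[0, -4, 0, 0, 0], [1, -4, 0, 0, 0], [0, 0, 0, 0, -16], [0, 0, 1, 0, -20], [0, 0, 0, 1, -8]].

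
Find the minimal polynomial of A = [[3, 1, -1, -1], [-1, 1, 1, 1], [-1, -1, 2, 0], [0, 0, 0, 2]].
The characteristic polynomial factors as (x - 2)^4. The minimal polynomial is ∏(x - λ)^{k_λ} where k_λ is the size of the largest Jordan block at λ.

For λ = 2: rank(A - 2I) = 2, and the largest Jordan block has size 3 (the smallest k with rank((A - 2I)^k) = rank((A - 2I)^(k+1))).

So m_A(x) = (x - 2)^3.

m_A(x) = (x - 2)^3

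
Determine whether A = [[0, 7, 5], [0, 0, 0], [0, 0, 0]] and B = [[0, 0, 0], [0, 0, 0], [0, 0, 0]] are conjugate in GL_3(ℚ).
No.

Both have characteristic polynomial x^3, but the minimal polynomial of A is x^2 while the minimal polynomial of B is x. The minimal polynomial is a similarity invariant, so A and B are not similar.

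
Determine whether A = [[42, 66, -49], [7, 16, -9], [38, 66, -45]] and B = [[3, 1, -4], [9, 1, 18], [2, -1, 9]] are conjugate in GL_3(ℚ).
Yes.

Two matrices over a field are similar if and only if they have the same invariant factors.

Both A and B have characteristic polynomial (x - 5)(x - 4)^2 and minimal polynomial (x - 5)(x - 4)^2. Computing further, both have invariant factors (x - 5)(x - 4)^2. Hence A and B are similar.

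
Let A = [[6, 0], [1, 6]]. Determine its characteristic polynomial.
xI - A = [[x - 6, 0], [-1, x - 6]].

Expanding det(xI - A) along the first row:
det(xI - A) = + (x - 6)·det([[x - 6]]) - (0)·det([[-1]]).

Evaluating gives χ_A(x) = x^2 - 12x + 36 = (x - 6)^2.

χ_A(x) = (x - 6)^2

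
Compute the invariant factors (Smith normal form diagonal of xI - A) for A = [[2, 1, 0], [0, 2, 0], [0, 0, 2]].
The Jordan structure of A has elementary divisors (x - 2)^2, (x - 2). Arranging the block sizes at each eigenvalue in decreasing order and taking row products gives the invariant factors.

Invariant factors (smallest first, each dividing the next): x - 2, (x - 2)^2.

Check: the last factor (x - 2)^2 is the minimal polynomial, and the product (x - 2)^3 is the characteristic polynomial.

x - 2, (x - 2)^2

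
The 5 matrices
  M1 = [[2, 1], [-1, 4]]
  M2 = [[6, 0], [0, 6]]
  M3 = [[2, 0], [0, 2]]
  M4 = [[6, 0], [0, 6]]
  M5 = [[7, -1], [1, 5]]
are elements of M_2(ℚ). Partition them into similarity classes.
4 classes: {M1}, {M2, M4}, {M3}, {M5}

Characteristic polynomials: χ_{M1} = (x - 3)^2, χ_{M2} = (x - 6)^2, χ_{M3} = (x - 2)^2, χ_{M4} = (x - 6)^2, χ_{M5} = (x - 6)^2.

{M1}: invariant factors (x - 3)^2.

{M2, M4}: invariant factors x - 6, x - 6.

{M3}: invariant factors x - 2, x - 2.

{M5}: invariant factors (x - 6)^2.

Matrices are similar if and only if their invariant-factor lists agree; the partition into similarity classes is {M1}, {M2, M4}, {M3}, {M5}.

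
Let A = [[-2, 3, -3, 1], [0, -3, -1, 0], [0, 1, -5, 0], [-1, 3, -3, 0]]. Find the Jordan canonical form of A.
J = [[-4, 1, 0, 0], [0, -4, 0, 0], [0, 0, -1, 1], [0, 0, 0, -1]]

The characteristic polynomial is det(xI - A) = (x + 1)^2(x + 4)^2, so the eigenvalues are -4 (algebraic multiplicity 2), -1 (algebraic multiplicity 2).

For λ = -4: rank(A + 4I) = 3, rank((A + 4I)^2) = 2. The eigenspace has dimension 4 - 3 = 1, so there is 1 Jordan block; the rank sequence gives block sizes [2].

For λ = -1: rank(A + I) = 3, rank((A + I)^2) = 2. The eigenspace has dimension 4 - 3 = 1, so there is 1 Jordan block; the rank sequence gives block sizes [2].

Assembling the blocks gives the Jordan form J above.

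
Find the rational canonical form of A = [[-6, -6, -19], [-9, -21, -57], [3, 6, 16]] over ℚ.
The invariant factors of A (the non-unit diagonal entries of the Smith normal form of xI - A over ℚ[x]) are x + 3, (x + 3)(x + 5), each dividing the next. The characteristic polynomial is their product, (x + 3)^2(x + 5).

The rational canonical form is the block-diagonal matrix of companion matrices C(f_i):
R = [[-3, 0, 0], [0, 0, -15], [0, 1, -8]].

R = [[-3, 0, 0], [0, 0, -15], [0, 1, -8]]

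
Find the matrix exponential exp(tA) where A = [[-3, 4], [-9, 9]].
A has Jordan form J = [[3, 1], [0, 3]] with A = PJP^{-1}, so e^{tA} = P e^{tJ} P^{-1}.

For a Jordan block J_k(λ), e^{tJ_k(λ)} = e^{λt} · (I + tN + t^2 N^2/2! + ... + t^{k-1} N^{k-1}/(k-1)!) where N is the nilpotent superdiagonal part.

Assembling the blocks and conjugating back gives the entries of e^{tA} as shown above.

e^{tA} = [[(1 - 6*t)*e^{3*t}, 4*t*e^{3*t}], [-9*t*e^{3*t}, (6*t + 1)*e^{3*t}]]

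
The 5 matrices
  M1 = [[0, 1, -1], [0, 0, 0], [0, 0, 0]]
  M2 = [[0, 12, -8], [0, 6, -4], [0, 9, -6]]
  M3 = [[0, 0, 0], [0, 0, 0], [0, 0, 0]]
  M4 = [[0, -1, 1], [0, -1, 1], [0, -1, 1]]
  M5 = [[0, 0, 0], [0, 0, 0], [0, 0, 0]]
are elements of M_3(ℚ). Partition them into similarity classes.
Characteristic polynomials: χ_{M1} = x^3, χ_{M2} = x^3, χ_{M3} = x^3, χ_{M4} = x^3, χ_{M5} = x^3.

{M1, M2, M4}: invariant factors x, x^2.

{M3, M5}: invariant factors x, x, x.

Matrices are similar if and only if their invariant-factor lists agree; the partition into similarity classes is {M1, M2, M4}, {M3, M5}.

2 classes: {M1, M2, M4}, {M3, M5}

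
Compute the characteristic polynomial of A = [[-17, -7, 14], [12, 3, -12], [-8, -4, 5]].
χ_A(x) = (x + 3)^3

xI - A = [[x + 17, 7, -14], [-12, x - 3, 12], [8, 4, x - 5]].

Expanding det(xI - A) along the first row:
det(xI - A) = + (x + 17)·det([[x - 3, 12], [4, x - 5]]) - (7)·det([[-12, 12], [8, x - 5]]) + (-14)·det([[-12, x - 3], [8, 4]]).

Evaluating gives χ_A(x) = x^3 + 9x^2 + 27x + 27 = (x + 3)^3.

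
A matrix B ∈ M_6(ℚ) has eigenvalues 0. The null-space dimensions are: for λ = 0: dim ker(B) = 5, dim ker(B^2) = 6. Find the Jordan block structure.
Jordan blocks: (0, 2), (0, 1), (0, 1), (0, 1), (0, 1)

λ = 0: successive nullity increments [5, 1] count blocks of size ≥ k; block sizes are [2, 1, 1, 1, 1].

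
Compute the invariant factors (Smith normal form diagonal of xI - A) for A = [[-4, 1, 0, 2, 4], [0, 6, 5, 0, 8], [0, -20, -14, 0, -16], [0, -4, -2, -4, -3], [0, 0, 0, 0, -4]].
The Jordan structure of A has elementary divisors (x + 4)^3, (x + 4)^2. Arranging the block sizes at each eigenvalue in decreasing order and taking row products gives the invariant factors.

Invariant factors (smallest first, each dividing the next): (x + 4)^2, (x + 4)^3.

Check: the last factor (x + 4)^3 is the minimal polynomial, and the product (x + 4)^5 is the characteristic polynomial.

(x + 4)^2, (x + 4)^3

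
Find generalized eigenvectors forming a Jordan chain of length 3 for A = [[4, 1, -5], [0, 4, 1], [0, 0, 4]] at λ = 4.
v_1 = [[0, 2, 1]]^T, v_2 = [[-3, 1, 0]]^T, v_3 = [[1, 0, 0]]^T

We seek v_1 ∈ ker((A - 4I)^3) \ ker((A - 4I)^2), then set v_{i+1} = (A - 4I) v_i.

One such chain is v_1 = [[0, 2, 1]]^T, v_2 = [[-3, 1, 0]]^T, v_3 = [[1, 0, 0]]^T. Check: (A - 4I) v_3 = [[0, 0, 0]]^T = 0.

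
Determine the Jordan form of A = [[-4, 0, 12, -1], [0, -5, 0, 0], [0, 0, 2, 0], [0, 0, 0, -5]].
J = [[-5, 0, 0, 0], [0, -5, 0, 0], [0, 0, -4, 0], [0, 0, 0, 2]]

The characteristic polynomial is det(xI - A) = (x - 2)(x + 4)(x + 5)^2, so the eigenvalues are -5 (algebraic multiplicity 2), -4 (algebraic multiplicity 1), 2 (algebraic multiplicity 1).

For λ = -5: rank(A + 5I) = 2. The eigenspace has dimension 4 - 2 = 2, so there are 2 Jordan blocks; the rank sequence gives block sizes [1, 1].

For λ = -4: algebraic multiplicity 1 gives one 1×1 block.

For λ = 2: algebraic multiplicity 1 gives one 1×1 block.

Assembling the blocks gives the Jordan form J above.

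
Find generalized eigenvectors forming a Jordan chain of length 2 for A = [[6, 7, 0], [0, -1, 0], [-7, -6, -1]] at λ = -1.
v_1 = [[-1, 1, 2]]^T, v_2 = [[0, 0, 1]]^T

We seek v_1 ∈ ker((A + I)^2) \ ker(A + I), then set v_{i+1} = (A + I) v_i.

One such chain is v_1 = [[-1, 1, 2]]^T, v_2 = [[0, 0, 1]]^T. Check: (A + I) v_2 = [[0, 0, 0]]^T = 0.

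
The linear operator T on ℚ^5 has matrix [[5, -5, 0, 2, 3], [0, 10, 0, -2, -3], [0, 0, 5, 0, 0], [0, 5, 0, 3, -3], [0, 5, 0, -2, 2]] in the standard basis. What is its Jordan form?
The characteristic polynomial is det(xI - A) = (x - 5)^5, so the eigenvalues are 5 (algebraic multiplicity 5).

For λ = 5: rank(A - 5I) = 1, rank((A - 5I)^2) = 0. The eigenspace has dimension 5 - 1 = 4, so there are 4 Jordan blocks; the rank sequence gives block sizes [2, 1, 1, 1].

Assembling the blocks gives the Jordan form J above.

J = [[5, 1, 0, 0, 0], [0, 5, 0, 0, 0], [0, 0, 5, 0, 0], [0, 0, 0, 5, 0], [0, 0, 0, 0, 5]]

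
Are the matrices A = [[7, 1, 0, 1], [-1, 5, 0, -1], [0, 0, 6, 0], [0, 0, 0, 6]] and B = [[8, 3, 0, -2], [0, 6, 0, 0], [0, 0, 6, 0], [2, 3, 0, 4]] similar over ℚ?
Yes.

Two matrices over a field are similar if and only if they have the same invariant factors.

Both A and B have characteristic polynomial (x - 6)^4 and minimal polynomial (x - 6)^2. Computing further, both have invariant factors x - 6, x - 6, (x - 6)^2. Hence A and B are similar.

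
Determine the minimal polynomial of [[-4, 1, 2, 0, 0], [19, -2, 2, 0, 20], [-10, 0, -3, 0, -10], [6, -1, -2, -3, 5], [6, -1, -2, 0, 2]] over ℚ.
The characteristic polynomial factors as (x - 2)(x + 3)^4. The minimal polynomial is ∏(x - λ)^{k_λ} where k_λ is the size of the largest Jordan block at λ.

For λ = -3: rank(A + 3I) = 2, and the largest Jordan block has size 2 (the smallest k with rank((A + 3I)^k) = rank((A + 3I)^(k+1))).
For λ = 2: rank(A - 2I) = 4, and the largest Jordan block has size 1 (the smallest k with rank((A - 2I)^k) = rank((A - 2I)^(k+1))).

So m_A(x) = (x - 2)(x + 3)^2.

m_A(x) = (x - 2)(x + 3)^2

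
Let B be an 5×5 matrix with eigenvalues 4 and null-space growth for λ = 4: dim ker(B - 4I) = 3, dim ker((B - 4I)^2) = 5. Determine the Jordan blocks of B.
λ = 4: successive nullity increments [3, 2] count blocks of size ≥ k; block sizes are [2, 2, 1].

Jordan blocks: (4, 2), (4, 2), (4, 1)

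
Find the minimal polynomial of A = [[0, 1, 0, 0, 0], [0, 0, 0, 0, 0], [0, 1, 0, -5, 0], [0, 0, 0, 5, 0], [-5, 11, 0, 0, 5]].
The characteristic polynomial factors as x^3(x - 5)^2. The minimal polynomial is ∏(x - λ)^{k_λ} where k_λ is the size of the largest Jordan block at λ.

For λ = 0: rank(A) = 3, and the largest Jordan block has size 2 (the smallest k with rank(A^k) = rank(A^(k+1))).
For λ = 5: rank(A - 5I) = 3, and the largest Jordan block has size 1 (the smallest k with rank((A - 5I)^k) = rank((A - 5I)^(k+1))).

So m_A(x) = x^2(x - 5).

m_A(x) = x^2(x - 5)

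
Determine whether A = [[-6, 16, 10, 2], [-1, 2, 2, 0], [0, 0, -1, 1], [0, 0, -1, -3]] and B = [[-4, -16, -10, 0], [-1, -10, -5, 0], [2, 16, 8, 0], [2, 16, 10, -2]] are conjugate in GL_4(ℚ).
No.

Both have characteristic polynomial (x + 2)^4 and minimal polynomial (x + 2)^2. But rank(A + 2I) = 2 for A while rank(B + 2I) = 1 for B, so the number of Jordan blocks at λ = -2 differs. A and B are not similar.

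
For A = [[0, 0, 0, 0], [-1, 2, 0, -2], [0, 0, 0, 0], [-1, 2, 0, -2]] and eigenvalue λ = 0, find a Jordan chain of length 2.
We seek v_1 ∈ ker(A^2) \ ker(A), then set v_{i+1} = A v_i.

One such chain is v_1 = [[1, 0, 0, -1]]^T, v_2 = [[0, 1, 0, 1]]^T. Check: A v_2 = [[0, 0, 0, 0]]^T = 0.

v_1 = [[1, 0, 0, -1]]^T, v_2 = [[0, 1, 0, 1]]^T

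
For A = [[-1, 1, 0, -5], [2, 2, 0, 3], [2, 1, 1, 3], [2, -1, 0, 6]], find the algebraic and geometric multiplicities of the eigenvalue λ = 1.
algebraic multiplicity 2, geometric multiplicity 2

The characteristic polynomial is (x - 3)^2(x - 1)^2, so the factor x - 1 appears with exponent 2: the algebraic multiplicity is 2.

rank(A - I) = 2, so the eigenspace has dimension 4 - 2 = 2: the geometric multiplicity is 2.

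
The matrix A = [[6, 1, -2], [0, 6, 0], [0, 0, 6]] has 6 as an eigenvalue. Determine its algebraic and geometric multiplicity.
The characteristic polynomial is (x - 6)^3, so the factor x - 6 appears with exponent 3: the algebraic multiplicity is 3.

rank(A - 6I) = 1, so the eigenspace has dimension 3 - 1 = 2: the geometric multiplicity is 2.

Since 2 < 3, A is not diagonalizable.

algebraic multiplicity 3, geometric multiplicity 2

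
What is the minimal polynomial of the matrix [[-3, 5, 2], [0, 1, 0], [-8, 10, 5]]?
The characteristic polynomial factors as (x - 1)^3. The minimal polynomial is ∏(x - λ)^{k_λ} where k_λ is the size of the largest Jordan block at λ.

For λ = 1: rank(A - I) = 1, and the largest Jordan block has size 2 (the smallest k with rank((A - I)^k) = rank((A - I)^(k+1))).

So m_A(x) = (x - 1)^2.

m_A(x) = (x - 1)^2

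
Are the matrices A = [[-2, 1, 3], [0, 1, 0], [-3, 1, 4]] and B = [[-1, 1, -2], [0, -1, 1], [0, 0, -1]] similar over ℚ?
No.

trace(A) = 3 but trace(B) = -3. The trace is a similarity invariant, so A and B are not similar.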